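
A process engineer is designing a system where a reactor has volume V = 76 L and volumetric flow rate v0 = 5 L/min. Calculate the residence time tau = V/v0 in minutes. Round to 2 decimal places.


tau = V / v0
tau = 76 / 5
tau = 15.20 min


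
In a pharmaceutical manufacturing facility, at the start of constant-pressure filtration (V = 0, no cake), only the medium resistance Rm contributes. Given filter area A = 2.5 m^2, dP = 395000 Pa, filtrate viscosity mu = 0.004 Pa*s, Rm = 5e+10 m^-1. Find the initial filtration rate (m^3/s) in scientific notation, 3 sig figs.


rate = A * dP / (mu * Rm)
rate = 2.5 * 395000 / (0.004 * 5e+10)
rate = 987500.0 / 2.000e+08
rate = 4.94e-03 m^3/s


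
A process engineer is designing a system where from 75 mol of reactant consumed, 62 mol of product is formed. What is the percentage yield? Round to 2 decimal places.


Yield = (moles product / moles consumed) * 100%
Yield = (62 / 75) * 100
Yield = 0.8267 * 100
Yield = 82.67%


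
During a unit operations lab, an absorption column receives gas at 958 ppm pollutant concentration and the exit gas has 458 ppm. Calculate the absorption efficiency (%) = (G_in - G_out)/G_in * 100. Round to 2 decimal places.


Efficiency = (G_in - G_out) / G_in * 100%
Efficiency = (958 - 458) / 958 * 100
Efficiency = 500 / 958 * 100
Efficiency = 52.19%


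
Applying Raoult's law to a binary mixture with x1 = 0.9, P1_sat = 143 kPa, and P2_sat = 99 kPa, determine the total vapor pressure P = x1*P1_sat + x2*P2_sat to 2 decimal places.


P = x1*P1_sat + x2*P2_sat
x2 = 1 - x1 = 1 - 0.9 = 0.1
P = 0.9*143 + 0.1*99
P = 128.7 + 9.9
P = 138.60 kPa


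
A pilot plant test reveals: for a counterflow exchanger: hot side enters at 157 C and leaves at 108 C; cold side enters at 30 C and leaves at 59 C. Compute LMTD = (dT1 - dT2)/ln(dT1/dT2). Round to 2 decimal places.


dT1 = Th_in - Tc_out = 157 - 59 = 98
dT2 = Th_out - Tc_in = 108 - 30 = 78
LMTD = (dT1 - dT2) / ln(dT1/dT2)
LMTD = (98 - 78) / ln(98/78)
LMTD = 87.62 K


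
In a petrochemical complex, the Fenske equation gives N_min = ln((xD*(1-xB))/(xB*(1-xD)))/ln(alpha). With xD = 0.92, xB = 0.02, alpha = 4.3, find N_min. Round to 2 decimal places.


N_min = ln((xD*(1-xB))/(xB*(1-xD))) / ln(alpha)
Numerator inside ln: 0.9016 / 0.0016 = 563.5
ln(563.5) = 6.334167
ln(alpha) = ln(4.3) = 1.458615
N_min = 6.334167 / 1.458615 = 4.34


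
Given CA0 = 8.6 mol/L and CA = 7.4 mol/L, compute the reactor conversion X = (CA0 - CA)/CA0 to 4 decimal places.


X = (CA0 - CA) / CA0
X = (8.6 - 7.4) / 8.6
X = 1.2 / 8.6
X = 0.1395


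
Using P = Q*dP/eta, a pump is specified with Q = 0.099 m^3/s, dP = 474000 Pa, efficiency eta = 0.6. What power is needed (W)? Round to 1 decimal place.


P = Q * dP / eta
P = 0.099 * 474000 / 0.6
P = 46926.0 / 0.6
P = 78210.0 W


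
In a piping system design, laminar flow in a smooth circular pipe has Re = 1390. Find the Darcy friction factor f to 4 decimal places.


f = 64 / Re
f = 64 / 1390
f = 0.0460


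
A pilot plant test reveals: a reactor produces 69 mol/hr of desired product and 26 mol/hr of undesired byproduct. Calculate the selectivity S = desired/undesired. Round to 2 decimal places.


S = desired product rate / undesired product rate
S = 69 / 26
S = 2.65


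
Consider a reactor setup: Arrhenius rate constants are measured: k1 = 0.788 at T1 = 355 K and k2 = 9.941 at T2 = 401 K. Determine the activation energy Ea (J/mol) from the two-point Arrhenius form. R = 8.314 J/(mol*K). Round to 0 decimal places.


Ea = R * ln(k2/k1) / (1/T1 - 1/T2)
ln(k2/k1) = ln(9.941/0.788) = 2.5349248
1/T1 - 1/T2 = 1/355 - 1/401 = 0.000323135822
Ea = 8.314 * 2.5349248 / 0.000323135822
Ea = 65221 J/mol


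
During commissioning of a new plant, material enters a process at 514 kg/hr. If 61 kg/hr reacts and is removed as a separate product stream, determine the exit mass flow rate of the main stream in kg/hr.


Steady-state mass balance on the main outlet: F_out = F_in - F_removed
F_out = 514 - 61
F_out = 453 kg/hr


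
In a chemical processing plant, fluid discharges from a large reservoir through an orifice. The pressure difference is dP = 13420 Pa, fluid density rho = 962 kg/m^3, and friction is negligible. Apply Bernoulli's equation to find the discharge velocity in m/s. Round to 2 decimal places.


v = sqrt(2*dP/rho)
v = sqrt(2*13420/962)
v = sqrt(27.900208)
v = 5.28 m/s


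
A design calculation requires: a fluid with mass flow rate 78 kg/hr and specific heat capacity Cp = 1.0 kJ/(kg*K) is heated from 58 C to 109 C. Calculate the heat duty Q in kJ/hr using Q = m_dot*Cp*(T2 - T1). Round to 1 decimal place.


Q = m_dot * Cp * (T2 - T1)
Q = 78 * 1.0 * (109 - 58)
Q = 78 * 1.0 * 51
Q = 3978.0 kJ/hr


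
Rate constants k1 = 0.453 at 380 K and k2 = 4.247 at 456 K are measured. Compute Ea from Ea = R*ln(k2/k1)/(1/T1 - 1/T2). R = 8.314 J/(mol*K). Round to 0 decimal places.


Ea = R * ln(k2/k1) / (1/T1 - 1/T2)
ln(k2/k1) = ln(4.247/0.453) = 2.238076
1/T1 - 1/T2 = 1/380 - 1/456 = 0.000438596491
Ea = 8.314 * 2.238076 / 0.000438596491
Ea = 42425 J/mol


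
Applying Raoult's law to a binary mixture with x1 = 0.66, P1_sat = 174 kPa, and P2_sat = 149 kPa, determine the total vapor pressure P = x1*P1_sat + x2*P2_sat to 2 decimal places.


P = x1*P1_sat + x2*P2_sat
x2 = 1 - x1 = 1 - 0.66 = 0.34
P = 0.66*174 + 0.34*149
P = 114.84 + 50.66
P = 165.50 kPa


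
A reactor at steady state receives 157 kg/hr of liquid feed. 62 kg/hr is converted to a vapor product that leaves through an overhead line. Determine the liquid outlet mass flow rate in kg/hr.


Steady-state mass balance on the main outlet: F_out = F_in - F_removed
F_out = 157 - 62
F_out = 95 kg/hr


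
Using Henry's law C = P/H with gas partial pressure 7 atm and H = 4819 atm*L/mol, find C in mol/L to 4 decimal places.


C = P / H
C = 7 / 4819
C = 0.0015 mol/L


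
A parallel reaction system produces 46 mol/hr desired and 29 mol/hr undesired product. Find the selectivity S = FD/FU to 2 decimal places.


S = desired product rate / undesired product rate
S = 46 / 29
S = 1.59


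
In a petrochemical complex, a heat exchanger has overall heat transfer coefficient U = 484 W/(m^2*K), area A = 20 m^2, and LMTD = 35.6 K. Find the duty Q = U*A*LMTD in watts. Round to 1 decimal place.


Q = U * A * LMTD
Q = 484 * 20 * 35.6
Q = 344608.0 W


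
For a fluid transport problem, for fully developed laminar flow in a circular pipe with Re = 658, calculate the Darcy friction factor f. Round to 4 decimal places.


f = 64 / Re
f = 64 / 658
f = 0.0973


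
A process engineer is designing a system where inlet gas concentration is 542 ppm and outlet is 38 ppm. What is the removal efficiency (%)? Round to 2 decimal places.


Efficiency = (G_in - G_out) / G_in * 100%
Efficiency = (542 - 38) / 542 * 100
Efficiency = 504 / 542 * 100
Efficiency = 92.99%


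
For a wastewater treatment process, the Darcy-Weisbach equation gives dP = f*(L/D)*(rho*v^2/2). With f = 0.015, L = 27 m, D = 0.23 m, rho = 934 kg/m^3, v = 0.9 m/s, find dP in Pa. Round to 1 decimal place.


dP = f * (L/D) * (rho*v^2/2)
dP = 0.015 * (27/0.23) * (934*0.9^2/2)
L/D = 117.39130435
rho*v^2/2 = 934*0.81/2 = 378.27
dP = 0.015 * 117.39130435 * 378.27
dP = 666.1 Pa


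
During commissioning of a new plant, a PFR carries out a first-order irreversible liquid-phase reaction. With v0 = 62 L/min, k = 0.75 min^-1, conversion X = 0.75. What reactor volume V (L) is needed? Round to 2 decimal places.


V = (v0/k) * ln(1/(1-X))
V = (62/0.75) * ln(1/(1-0.75))
V = 82.666667 * ln(4.0)
V = 82.666667 * 1.386294
V = 114.60 L


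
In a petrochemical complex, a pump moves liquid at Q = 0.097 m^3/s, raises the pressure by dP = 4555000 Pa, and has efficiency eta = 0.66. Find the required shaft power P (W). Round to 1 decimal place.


P = Q * dP / eta
P = 0.097 * 4555000 / 0.66
P = 441835.0 / 0.66
P = 669447.0 W


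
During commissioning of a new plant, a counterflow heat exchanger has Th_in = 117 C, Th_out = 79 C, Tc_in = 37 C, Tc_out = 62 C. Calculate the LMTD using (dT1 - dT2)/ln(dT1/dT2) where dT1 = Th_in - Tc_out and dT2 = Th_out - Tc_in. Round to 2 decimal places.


dT1 = Th_in - Tc_out = 117 - 62 = 55
dT2 = Th_out - Tc_in = 79 - 37 = 42
LMTD = (dT1 - dT2) / ln(dT1/dT2)
LMTD = (55 - 42) / ln(55/42)
LMTD = 48.21 K


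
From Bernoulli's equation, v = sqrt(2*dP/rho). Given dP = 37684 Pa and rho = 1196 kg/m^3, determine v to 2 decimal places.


v = sqrt(2*dP/rho)
v = sqrt(2*37684/1196)
v = sqrt(63.016722)
v = 7.94 m/s


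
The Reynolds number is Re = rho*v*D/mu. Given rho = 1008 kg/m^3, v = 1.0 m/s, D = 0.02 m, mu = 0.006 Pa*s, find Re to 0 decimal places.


Re = rho * v * D / mu
Re = 1008 * 1.0 * 0.02 / 0.006
Re = 20.16 / 0.006
Re = 3360


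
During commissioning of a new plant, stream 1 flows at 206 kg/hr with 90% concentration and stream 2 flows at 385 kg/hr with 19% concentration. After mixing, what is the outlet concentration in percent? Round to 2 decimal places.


Mass balance on solute: F1*x1 + F2*x2 = F3*x3
F3 = F1 + F2 = 206 + 385 = 591 kg/hr
x3 = (F1*x1 + F2*x2)/F3
x3 = (206*0.9 + 385*0.19) / 591
x3 = 43.75%


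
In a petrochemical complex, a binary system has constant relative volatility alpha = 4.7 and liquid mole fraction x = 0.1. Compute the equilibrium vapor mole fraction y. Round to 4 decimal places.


y = alpha*x / (1 + (alpha-1)*x)
y = 4.7*0.1 / (1 + (4.7-1)*0.1)
y = 0.47 / (1 + 0.37)
y = 0.47 / 1.37
y = 0.3431


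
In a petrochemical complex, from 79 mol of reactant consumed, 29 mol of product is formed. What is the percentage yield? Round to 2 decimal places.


Yield = (moles product / moles consumed) * 100%
Yield = (29 / 79) * 100
Yield = 0.3671 * 100
Yield = 36.71%


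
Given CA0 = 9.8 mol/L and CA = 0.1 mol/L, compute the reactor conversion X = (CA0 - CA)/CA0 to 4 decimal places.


X = (CA0 - CA) / CA0
X = (9.8 - 0.1) / 9.8
X = 9.7 / 9.8
X = 0.9898


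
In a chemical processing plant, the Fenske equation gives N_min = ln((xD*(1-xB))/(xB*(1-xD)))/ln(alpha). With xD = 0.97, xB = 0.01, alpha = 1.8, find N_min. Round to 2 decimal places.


N_min = ln((xD*(1-xB))/(xB*(1-xD))) / ln(alpha)
Numerator inside ln: 0.9603 / 0.0003 = 3201.0
ln(3201.0) = 8.071219
ln(alpha) = ln(1.8) = 0.587787
N_min = 8.071219 / 0.587787 = 13.73


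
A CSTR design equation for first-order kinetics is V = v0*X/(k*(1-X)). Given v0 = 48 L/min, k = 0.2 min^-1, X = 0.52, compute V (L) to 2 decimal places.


V = v0 * X / (k * (1 - X))
V = 48 * 0.52 / (0.2 * (1 - 0.52))
V = 24.96 / (0.2 * 0.48)
V = 24.96 / 0.096
V = 260.00 L


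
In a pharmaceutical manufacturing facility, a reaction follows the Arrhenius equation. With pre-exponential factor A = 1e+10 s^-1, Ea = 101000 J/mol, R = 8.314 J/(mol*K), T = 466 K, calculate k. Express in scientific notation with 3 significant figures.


k = A * exp(-Ea/(R*T))
k = 1e+10 * exp(-101000 / (8.314 * 466))
k = 1e+10 * exp(-26.069064)
k = 4.77e-02


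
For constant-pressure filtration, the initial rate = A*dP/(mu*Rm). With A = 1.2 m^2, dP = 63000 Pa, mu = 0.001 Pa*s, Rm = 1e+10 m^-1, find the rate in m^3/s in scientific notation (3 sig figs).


rate = A * dP / (mu * Rm)
rate = 1.2 * 63000 / (0.001 * 1e+10)
rate = 75600.0 / 1.000e+07
rate = 7.56e-03 m^3/s


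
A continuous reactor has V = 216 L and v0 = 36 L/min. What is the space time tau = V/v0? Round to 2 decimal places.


tau = V / v0
tau = 216 / 36
tau = 6.00 min


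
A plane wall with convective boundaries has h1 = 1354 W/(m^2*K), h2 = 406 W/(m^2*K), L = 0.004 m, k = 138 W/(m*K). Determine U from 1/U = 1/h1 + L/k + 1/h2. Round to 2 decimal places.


1/U = 1/h1 + L/k + 1/h2
1/U = 1/1354 + 0.004/138 + 1/406
1/U = 0.0007385524 + 2.89855e-05 + 0.0024630542
1/U = 0.0032305921
U = 309.54 W/(m^2*K)


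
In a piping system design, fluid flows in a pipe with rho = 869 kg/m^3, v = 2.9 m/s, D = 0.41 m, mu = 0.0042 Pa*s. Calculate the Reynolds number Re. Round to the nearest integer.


Re = rho * v * D / mu
Re = 869 * 2.9 * 0.41 / 0.0042
Re = 1033.241 / 0.0042
Re = 246010


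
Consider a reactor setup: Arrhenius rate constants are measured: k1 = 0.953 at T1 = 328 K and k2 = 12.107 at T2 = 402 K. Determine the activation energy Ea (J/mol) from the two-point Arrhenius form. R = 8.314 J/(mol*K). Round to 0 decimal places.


Ea = R * ln(k2/k1) / (1/T1 - 1/T2)
ln(k2/k1) = ln(12.107/0.953) = 2.5419242
1/T1 - 1/T2 = 1/328 - 1/402 = 0.000561218299
Ea = 8.314 * 2.5419242 / 0.000561218299
Ea = 37657 J/mol


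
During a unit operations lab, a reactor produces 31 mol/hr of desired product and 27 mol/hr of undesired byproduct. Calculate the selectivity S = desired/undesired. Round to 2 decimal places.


S = desired product rate / undesired product rate
S = 31 / 27
S = 1.15


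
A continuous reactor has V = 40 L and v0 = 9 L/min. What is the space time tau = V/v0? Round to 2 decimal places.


tau = V / v0
tau = 40 / 9
tau = 4.44 min


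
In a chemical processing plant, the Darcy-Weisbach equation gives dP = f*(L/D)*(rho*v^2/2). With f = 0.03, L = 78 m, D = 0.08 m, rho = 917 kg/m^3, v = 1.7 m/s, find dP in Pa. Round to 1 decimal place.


dP = f * (L/D) * (rho*v^2/2)
dP = 0.03 * (78/0.08) * (917*1.7^2/2)
L/D = 975.0
rho*v^2/2 = 917*2.89/2 = 1325.065
dP = 0.03 * 975.0 * 1325.065
dP = 38758.2 Pa


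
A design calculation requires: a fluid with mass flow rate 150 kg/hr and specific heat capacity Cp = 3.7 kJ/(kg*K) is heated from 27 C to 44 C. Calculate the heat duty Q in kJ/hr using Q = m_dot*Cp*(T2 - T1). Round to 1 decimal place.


Q = m_dot * Cp * (T2 - T1)
Q = 150 * 3.7 * (44 - 27)
Q = 150 * 3.7 * 17
Q = 9435.0 kJ/hr


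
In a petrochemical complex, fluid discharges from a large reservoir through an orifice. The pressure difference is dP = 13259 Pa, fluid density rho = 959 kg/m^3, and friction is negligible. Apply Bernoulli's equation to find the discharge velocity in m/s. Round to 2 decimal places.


v = sqrt(2*dP/rho)
v = sqrt(2*13259/959)
v = sqrt(27.651721)
v = 5.26 m/s


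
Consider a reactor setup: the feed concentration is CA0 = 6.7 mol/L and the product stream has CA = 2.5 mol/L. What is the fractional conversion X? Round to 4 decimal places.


X = (CA0 - CA) / CA0
X = (6.7 - 2.5) / 6.7
X = 4.2 / 6.7
X = 0.6269


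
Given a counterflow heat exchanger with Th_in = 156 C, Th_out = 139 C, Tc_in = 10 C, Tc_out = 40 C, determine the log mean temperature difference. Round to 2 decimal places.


dT1 = Th_in - Tc_out = 156 - 40 = 116
dT2 = Th_out - Tc_in = 139 - 10 = 129
LMTD = (dT1 - dT2) / ln(dT1/dT2)
LMTD = (116 - 129) / ln(116/129)
LMTD = 122.38 K


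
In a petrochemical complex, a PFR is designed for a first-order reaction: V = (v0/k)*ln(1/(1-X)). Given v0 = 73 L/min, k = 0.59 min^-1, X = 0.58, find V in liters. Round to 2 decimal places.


V = (v0/k) * ln(1/(1-X))
V = (73/0.59) * ln(1/(1-0.58))
V = 123.728814 * ln(2.380952)
V = 123.728814 * 0.8675
V = 107.33 L


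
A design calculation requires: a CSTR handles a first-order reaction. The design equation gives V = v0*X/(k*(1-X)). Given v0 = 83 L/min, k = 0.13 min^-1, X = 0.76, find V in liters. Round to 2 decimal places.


V = v0 * X / (k * (1 - X))
V = 83 * 0.76 / (0.13 * (1 - 0.76))
V = 63.08 / (0.13 * 0.24)
V = 63.08 / 0.0312
V = 2021.79 L


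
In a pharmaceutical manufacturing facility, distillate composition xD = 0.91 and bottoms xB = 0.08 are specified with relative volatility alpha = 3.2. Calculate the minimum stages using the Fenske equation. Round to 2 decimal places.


N_min = ln((xD*(1-xB))/(xB*(1-xD))) / ln(alpha)
Numerator inside ln: 0.8372 / 0.0072 = 116.277778
ln(116.277778) = 4.755982
ln(alpha) = ln(3.2) = 1.163151
N_min = 4.755982 / 1.163151 = 4.09


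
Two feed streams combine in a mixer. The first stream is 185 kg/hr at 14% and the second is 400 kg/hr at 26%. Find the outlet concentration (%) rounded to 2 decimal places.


Mass balance on solute: F1*x1 + F2*x2 = F3*x3
F3 = F1 + F2 = 185 + 400 = 585 kg/hr
x3 = (F1*x1 + F2*x2)/F3
x3 = (185*0.14 + 400*0.26) / 585
x3 = 22.21%


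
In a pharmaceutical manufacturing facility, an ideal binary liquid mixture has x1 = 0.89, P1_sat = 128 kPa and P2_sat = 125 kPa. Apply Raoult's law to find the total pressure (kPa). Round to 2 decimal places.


P = x1*P1_sat + x2*P2_sat
x2 = 1 - x1 = 1 - 0.89 = 0.11
P = 0.89*128 + 0.11*125
P = 113.92 + 13.75
P = 127.67 kPa


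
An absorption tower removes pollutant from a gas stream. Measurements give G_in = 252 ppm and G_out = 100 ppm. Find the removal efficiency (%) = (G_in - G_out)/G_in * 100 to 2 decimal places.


Efficiency = (G_in - G_out) / G_in * 100%
Efficiency = (252 - 100) / 252 * 100
Efficiency = 152 / 252 * 100
Efficiency = 60.32%


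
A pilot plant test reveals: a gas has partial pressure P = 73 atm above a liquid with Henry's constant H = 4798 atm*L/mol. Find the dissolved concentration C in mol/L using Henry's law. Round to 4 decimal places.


C = P / H
C = 73 / 4798
C = 0.0152 mol/L


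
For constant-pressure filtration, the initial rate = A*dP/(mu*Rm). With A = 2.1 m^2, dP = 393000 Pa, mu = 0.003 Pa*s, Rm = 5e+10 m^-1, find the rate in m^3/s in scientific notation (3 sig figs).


rate = A * dP / (mu * Rm)
rate = 2.1 * 393000 / (0.003 * 5e+10)
rate = 825300.0 / 1.500e+08
rate = 5.50e-03 m^3/s


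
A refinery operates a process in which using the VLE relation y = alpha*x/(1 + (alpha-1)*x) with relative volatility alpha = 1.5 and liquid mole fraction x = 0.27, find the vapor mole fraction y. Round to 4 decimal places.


y = alpha*x / (1 + (alpha-1)*x)
y = 1.5*0.27 / (1 + (1.5-1)*0.27)
y = 0.405 / (1 + 0.135)
y = 0.405 / 1.135
y = 0.3568


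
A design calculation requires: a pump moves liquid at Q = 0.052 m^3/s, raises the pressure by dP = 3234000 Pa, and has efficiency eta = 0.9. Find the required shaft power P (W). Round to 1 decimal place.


P = Q * dP / eta
P = 0.052 * 3234000 / 0.9
P = 168168.0 / 0.9
P = 186853.3 W


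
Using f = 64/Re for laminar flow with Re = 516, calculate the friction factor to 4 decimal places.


f = 64 / Re
f = 64 / 516
f = 0.1240


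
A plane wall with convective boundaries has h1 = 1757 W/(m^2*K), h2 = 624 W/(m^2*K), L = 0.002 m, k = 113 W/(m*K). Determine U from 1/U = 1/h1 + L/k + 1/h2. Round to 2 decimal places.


1/U = 1/h1 + L/k + 1/h2
1/U = 1/1757 + 0.002/113 + 1/624
1/U = 0.000569152 + 1.76991e-05 + 0.0016025641
1/U = 0.0021894152
U = 456.74 W/(m^2*K)


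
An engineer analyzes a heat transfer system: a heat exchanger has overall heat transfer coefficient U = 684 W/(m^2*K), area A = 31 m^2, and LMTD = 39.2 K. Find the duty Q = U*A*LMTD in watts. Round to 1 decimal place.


Q = U * A * LMTD
Q = 684 * 31 * 39.2
Q = 831196.8 W


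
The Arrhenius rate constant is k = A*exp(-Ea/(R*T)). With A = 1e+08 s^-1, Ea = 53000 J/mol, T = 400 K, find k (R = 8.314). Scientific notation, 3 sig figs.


k = A * exp(-Ea/(R*T))
k = 1e+08 * exp(-53000 / (8.314 * 400))
k = 1e+08 * exp(-15.936974)
k = 1.20e+01


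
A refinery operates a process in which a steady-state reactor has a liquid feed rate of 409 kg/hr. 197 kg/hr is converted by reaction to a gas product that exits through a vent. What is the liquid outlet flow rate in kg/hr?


Steady-state mass balance on the main outlet: F_out = F_in - F_removed
F_out = 409 - 197
F_out = 212 kg/hr


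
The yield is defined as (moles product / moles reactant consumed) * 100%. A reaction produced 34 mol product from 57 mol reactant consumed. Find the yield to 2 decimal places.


Yield = (moles product / moles consumed) * 100%
Yield = (34 / 57) * 100
Yield = 0.5965 * 100
Yield = 59.65%


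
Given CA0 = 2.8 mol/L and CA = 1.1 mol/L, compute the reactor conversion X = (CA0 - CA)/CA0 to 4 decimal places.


X = (CA0 - CA) / CA0
X = (2.8 - 1.1) / 2.8
X = 1.7 / 2.8
X = 0.6071


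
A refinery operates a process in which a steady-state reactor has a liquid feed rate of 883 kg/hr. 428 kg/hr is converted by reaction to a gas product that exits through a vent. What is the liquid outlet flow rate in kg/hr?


Steady-state mass balance on the main outlet: F_out = F_in - F_removed
F_out = 883 - 428
F_out = 455 kg/hr


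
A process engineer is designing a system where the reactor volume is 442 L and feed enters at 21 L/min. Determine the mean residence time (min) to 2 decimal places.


tau = V / v0
tau = 442 / 21
tau = 21.05 min


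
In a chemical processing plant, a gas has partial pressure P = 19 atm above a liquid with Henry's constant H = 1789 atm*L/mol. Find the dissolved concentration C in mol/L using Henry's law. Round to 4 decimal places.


C = P / H
C = 19 / 1789
C = 0.0106 mol/L


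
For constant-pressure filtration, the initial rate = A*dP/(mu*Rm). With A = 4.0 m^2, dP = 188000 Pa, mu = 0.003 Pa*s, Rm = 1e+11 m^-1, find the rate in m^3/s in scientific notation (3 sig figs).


rate = A * dP / (mu * Rm)
rate = 4.0 * 188000 / (0.003 * 1e+11)
rate = 752000.0 / 3.000e+08
rate = 2.51e-03 m^3/s


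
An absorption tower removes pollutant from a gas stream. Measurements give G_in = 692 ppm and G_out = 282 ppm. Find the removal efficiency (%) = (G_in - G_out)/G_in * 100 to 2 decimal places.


Efficiency = (G_in - G_out) / G_in * 100%
Efficiency = (692 - 282) / 692 * 100
Efficiency = 410 / 692 * 100
Efficiency = 59.25%


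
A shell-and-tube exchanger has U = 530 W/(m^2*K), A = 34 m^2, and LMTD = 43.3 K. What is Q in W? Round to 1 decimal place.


Q = U * A * LMTD
Q = 530 * 34 * 43.3
Q = 780266.0 W


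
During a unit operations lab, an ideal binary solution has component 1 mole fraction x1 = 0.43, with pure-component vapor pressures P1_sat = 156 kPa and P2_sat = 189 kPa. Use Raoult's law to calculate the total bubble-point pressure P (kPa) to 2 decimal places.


P = x1*P1_sat + x2*P2_sat
x2 = 1 - x1 = 1 - 0.43 = 0.57
P = 0.43*156 + 0.57*189
P = 67.08 + 107.73
P = 174.81 kPa


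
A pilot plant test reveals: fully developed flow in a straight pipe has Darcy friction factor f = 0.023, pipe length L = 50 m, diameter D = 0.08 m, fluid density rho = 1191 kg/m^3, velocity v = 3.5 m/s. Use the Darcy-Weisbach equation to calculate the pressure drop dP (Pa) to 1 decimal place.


dP = f * (L/D) * (rho*v^2/2)
dP = 0.023 * (50/0.08) * (1191*3.5^2/2)
L/D = 625.0
rho*v^2/2 = 1191*12.25/2 = 7294.875
dP = 0.023 * 625.0 * 7294.875
dP = 104863.8 Pa


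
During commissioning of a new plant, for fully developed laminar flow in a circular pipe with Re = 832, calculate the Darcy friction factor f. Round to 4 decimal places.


f = 64 / Re
f = 64 / 832
f = 0.0769


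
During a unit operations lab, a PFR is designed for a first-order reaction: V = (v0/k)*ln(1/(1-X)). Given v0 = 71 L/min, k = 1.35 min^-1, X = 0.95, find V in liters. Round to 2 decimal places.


V = (v0/k) * ln(1/(1-X))
V = (71/1.35) * ln(1/(1-0.95))
V = 52.592593 * ln(20.0)
V = 52.592593 * 2.995732
V = 157.55 L


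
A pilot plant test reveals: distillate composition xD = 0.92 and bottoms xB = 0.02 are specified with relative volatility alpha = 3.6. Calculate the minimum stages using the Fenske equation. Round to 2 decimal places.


N_min = ln((xD*(1-xB))/(xB*(1-xD))) / ln(alpha)
Numerator inside ln: 0.9016 / 0.0016 = 563.5
ln(563.5) = 6.334167
ln(alpha) = ln(3.6) = 1.280934
N_min = 6.334167 / 1.280934 = 4.94


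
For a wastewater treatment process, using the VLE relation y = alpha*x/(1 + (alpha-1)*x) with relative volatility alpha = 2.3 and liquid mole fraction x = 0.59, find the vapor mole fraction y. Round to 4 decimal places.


y = alpha*x / (1 + (alpha-1)*x)
y = 2.3*0.59 / (1 + (2.3-1)*0.59)
y = 1.357 / (1 + 0.767)
y = 1.357 / 1.767
y = 0.7680


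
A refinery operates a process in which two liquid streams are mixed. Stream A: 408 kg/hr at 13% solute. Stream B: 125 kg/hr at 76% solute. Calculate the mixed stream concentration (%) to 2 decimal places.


Mass balance on solute: F1*x1 + F2*x2 = F3*x3
F3 = F1 + F2 = 408 + 125 = 533 kg/hr
x3 = (F1*x1 + F2*x2)/F3
x3 = (408*0.13 + 125*0.76) / 533
x3 = 27.77%


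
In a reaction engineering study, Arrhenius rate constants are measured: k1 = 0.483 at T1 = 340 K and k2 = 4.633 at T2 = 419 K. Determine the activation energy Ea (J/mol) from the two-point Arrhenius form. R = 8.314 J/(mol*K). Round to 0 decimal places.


Ea = R * ln(k2/k1) / (1/T1 - 1/T2)
ln(k2/k1) = ln(4.633/0.483) = 2.2609432
1/T1 - 1/T2 = 1/340 - 1/419 = 0.000554541626
Ea = 8.314 * 2.2609432 / 0.000554541626
Ea = 33897 J/mol


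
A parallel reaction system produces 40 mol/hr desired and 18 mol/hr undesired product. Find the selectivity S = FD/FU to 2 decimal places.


S = desired product rate / undesired product rate
S = 40 / 18
S = 2.22


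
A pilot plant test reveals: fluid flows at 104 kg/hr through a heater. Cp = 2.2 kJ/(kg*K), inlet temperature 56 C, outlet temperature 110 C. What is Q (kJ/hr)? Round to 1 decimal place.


Q = m_dot * Cp * (T2 - T1)
Q = 104 * 2.2 * (110 - 56)
Q = 104 * 2.2 * 54
Q = 12355.2 kJ/hr


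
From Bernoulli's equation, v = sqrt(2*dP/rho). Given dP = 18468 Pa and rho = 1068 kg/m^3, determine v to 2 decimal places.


v = sqrt(2*dP/rho)
v = sqrt(2*18468/1068)
v = sqrt(34.58427)
v = 5.88 m/s


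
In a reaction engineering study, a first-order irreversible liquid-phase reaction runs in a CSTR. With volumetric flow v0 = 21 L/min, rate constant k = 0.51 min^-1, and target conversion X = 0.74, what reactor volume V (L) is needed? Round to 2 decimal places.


V = v0 * X / (k * (1 - X))
V = 21 * 0.74 / (0.51 * (1 - 0.74))
V = 15.54 / (0.51 * 0.26)
V = 15.54 / 0.1326
V = 117.19 L


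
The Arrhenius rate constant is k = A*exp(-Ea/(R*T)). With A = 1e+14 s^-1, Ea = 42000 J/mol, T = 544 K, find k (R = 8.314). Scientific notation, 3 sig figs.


k = A * exp(-Ea/(R*T))
k = 1e+14 * exp(-42000 / (8.314 * 544))
k = 1e+14 * exp(-9.28625)
k = 9.27e+09


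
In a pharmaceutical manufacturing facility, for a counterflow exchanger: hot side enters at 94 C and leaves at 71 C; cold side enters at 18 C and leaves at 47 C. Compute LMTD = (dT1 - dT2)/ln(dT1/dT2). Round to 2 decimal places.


dT1 = Th_in - Tc_out = 94 - 47 = 47
dT2 = Th_out - Tc_in = 71 - 18 = 53
LMTD = (dT1 - dT2) / ln(dT1/dT2)
LMTD = (47 - 53) / ln(47/53)
LMTD = 49.94 K


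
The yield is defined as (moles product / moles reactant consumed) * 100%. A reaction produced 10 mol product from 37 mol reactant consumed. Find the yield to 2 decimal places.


Yield = (moles product / moles consumed) * 100%
Yield = (10 / 37) * 100
Yield = 0.2703 * 100
Yield = 27.03%


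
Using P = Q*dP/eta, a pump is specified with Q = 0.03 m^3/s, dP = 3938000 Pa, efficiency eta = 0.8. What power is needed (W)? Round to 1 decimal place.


P = Q * dP / eta
P = 0.03 * 3938000 / 0.8
P = 118140.0 / 0.8
P = 147675.0 W


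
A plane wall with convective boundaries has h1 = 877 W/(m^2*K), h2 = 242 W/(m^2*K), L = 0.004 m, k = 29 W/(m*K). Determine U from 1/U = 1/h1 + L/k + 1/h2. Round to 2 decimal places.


1/U = 1/h1 + L/k + 1/h2
1/U = 1/877 + 0.004/29 + 1/242
1/U = 0.0011402509 + 0.000137931 + 0.0041322314
1/U = 0.0054104133
U = 184.83 W/(m^2*K)


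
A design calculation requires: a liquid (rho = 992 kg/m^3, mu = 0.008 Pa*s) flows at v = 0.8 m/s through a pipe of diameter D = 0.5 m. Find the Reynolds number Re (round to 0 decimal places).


Re = rho * v * D / mu
Re = 992 * 0.8 * 0.5 / 0.008
Re = 396.8 / 0.008
Re = 49600


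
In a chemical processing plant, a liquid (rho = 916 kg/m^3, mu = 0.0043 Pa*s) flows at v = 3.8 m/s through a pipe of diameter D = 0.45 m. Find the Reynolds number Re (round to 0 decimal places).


Re = rho * v * D / mu
Re = 916 * 3.8 * 0.45 / 0.0043
Re = 1566.36 / 0.0043
Re = 364270


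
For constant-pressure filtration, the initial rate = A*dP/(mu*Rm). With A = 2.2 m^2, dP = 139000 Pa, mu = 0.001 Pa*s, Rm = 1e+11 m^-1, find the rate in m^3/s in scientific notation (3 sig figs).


rate = A * dP / (mu * Rm)
rate = 2.2 * 139000 / (0.001 * 1e+11)
rate = 305800.0 / 1.000e+08
rate = 3.06e-03 m^3/s


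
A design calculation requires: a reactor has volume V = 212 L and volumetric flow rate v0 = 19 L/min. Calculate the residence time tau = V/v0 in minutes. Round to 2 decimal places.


tau = V / v0
tau = 212 / 19
tau = 11.16 min


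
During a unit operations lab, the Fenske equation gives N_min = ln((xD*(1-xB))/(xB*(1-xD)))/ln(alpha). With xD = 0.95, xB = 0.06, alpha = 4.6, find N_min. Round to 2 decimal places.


N_min = ln((xD*(1-xB))/(xB*(1-xD))) / ln(alpha)
Numerator inside ln: 0.893 / 0.003 = 297.666667
ln(297.666667) = 5.695974
ln(alpha) = ln(4.6) = 1.526056
N_min = 5.695974 / 1.526056 = 3.73


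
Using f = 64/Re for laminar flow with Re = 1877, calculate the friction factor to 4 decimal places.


f = 64 / Re
f = 64 / 1877
f = 0.0341


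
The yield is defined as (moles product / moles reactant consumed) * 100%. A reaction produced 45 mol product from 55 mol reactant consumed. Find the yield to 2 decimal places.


Yield = (moles product / moles consumed) * 100%
Yield = (45 / 55) * 100
Yield = 0.8182 * 100
Yield = 81.82%


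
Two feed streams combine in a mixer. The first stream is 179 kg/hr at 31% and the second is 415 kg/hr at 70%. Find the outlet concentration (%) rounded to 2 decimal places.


Mass balance on solute: F1*x1 + F2*x2 = F3*x3
F3 = F1 + F2 = 179 + 415 = 594 kg/hr
x3 = (F1*x1 + F2*x2)/F3
x3 = (179*0.31 + 415*0.7) / 594
x3 = 58.25%


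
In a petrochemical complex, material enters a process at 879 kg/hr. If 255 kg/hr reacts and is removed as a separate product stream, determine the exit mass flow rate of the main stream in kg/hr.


Steady-state mass balance on the main outlet: F_out = F_in - F_removed
F_out = 879 - 255
F_out = 624 kg/hr


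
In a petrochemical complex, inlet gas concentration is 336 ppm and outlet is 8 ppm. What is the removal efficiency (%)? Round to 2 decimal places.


Efficiency = (G_in - G_out) / G_in * 100%
Efficiency = (336 - 8) / 336 * 100
Efficiency = 328 / 336 * 100
Efficiency = 97.62%


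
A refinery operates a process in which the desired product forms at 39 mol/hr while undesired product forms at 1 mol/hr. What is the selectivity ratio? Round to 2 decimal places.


S = desired product rate / undesired product rate
S = 39 / 1
S = 39.00


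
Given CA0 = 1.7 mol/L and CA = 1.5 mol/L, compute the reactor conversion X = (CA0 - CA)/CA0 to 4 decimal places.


X = (CA0 - CA) / CA0
X = (1.7 - 1.5) / 1.7
X = 0.2 / 1.7
X = 0.1176


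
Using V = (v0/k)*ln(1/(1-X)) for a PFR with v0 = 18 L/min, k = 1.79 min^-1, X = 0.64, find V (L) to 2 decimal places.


V = (v0/k) * ln(1/(1-X))
V = (18/1.79) * ln(1/(1-0.64))
V = 10.055866 * ln(2.777778)
V = 10.055866 * 1.021651
V = 10.27 L


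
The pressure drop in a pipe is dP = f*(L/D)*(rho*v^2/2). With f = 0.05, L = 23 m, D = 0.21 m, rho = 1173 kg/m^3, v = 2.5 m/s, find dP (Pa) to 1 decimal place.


dP = f * (L/D) * (rho*v^2/2)
dP = 0.05 * (23/0.21) * (1173*2.5^2/2)
L/D = 109.52380952
rho*v^2/2 = 1173*6.25/2 = 3665.625
dP = 0.05 * 109.52380952 * 3665.625
dP = 20073.7 Pa


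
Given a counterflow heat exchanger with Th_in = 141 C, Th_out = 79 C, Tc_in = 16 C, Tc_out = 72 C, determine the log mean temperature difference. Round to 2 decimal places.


dT1 = Th_in - Tc_out = 141 - 72 = 69
dT2 = Th_out - Tc_in = 79 - 16 = 63
LMTD = (dT1 - dT2) / ln(dT1/dT2)
LMTD = (69 - 63) / ln(69/63)
LMTD = 65.95 K


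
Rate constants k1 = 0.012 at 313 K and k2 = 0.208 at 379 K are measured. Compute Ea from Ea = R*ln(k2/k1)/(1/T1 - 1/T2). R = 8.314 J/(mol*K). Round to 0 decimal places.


Ea = R * ln(k2/k1) / (1/T1 - 1/T2)
ln(k2/k1) = ln(0.208/0.012) = 2.8526314
1/T1 - 1/T2 = 1/313 - 1/379 = 0.000556365751
Ea = 8.314 * 2.8526314 / 0.000556365751
Ea = 42628 J/mol


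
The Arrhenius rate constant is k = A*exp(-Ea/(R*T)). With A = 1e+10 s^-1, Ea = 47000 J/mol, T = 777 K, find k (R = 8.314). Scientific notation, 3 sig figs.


k = A * exp(-Ea/(R*T))
k = 1e+10 * exp(-47000 / (8.314 * 777))
k = 1e+10 * exp(-7.275567)
k = 6.92e+06


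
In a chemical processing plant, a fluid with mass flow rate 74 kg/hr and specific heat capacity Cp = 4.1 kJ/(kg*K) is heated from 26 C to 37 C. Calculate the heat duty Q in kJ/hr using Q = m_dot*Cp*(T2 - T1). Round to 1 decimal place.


Q = m_dot * Cp * (T2 - T1)
Q = 74 * 4.1 * (37 - 26)
Q = 74 * 4.1 * 11
Q = 3337.4 kJ/hr


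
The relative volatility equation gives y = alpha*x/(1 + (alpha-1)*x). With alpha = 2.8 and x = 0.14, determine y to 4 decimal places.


y = alpha*x / (1 + (alpha-1)*x)
y = 2.8*0.14 / (1 + (2.8-1)*0.14)
y = 0.392 / (1 + 0.252)
y = 0.392 / 1.252
y = 0.3131


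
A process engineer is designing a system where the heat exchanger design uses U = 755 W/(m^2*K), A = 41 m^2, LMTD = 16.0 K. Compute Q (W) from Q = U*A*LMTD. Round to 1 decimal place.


Q = U * A * LMTD
Q = 755 * 41 * 16.0
Q = 495280.0 W


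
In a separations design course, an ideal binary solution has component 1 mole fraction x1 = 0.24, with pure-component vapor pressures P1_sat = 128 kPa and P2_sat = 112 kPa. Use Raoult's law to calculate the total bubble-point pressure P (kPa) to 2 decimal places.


P = x1*P1_sat + x2*P2_sat
x2 = 1 - x1 = 1 - 0.24 = 0.76
P = 0.24*128 + 0.76*112
P = 30.72 + 85.12
P = 115.84 kPa


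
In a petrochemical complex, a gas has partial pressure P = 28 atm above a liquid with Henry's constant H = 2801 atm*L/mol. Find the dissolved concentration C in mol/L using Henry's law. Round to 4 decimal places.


C = P / H
C = 28 / 2801
C = 0.0100 mol/L


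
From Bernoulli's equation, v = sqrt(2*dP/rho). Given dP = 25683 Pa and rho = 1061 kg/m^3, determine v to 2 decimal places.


v = sqrt(2*dP/rho)
v = sqrt(2*25683/1061)
v = sqrt(48.412818)
v = 6.96 m/s


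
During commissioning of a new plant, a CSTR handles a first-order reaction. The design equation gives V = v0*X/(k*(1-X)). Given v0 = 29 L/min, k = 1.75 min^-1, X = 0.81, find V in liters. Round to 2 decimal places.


V = v0 * X / (k * (1 - X))
V = 29 * 0.81 / (1.75 * (1 - 0.81))
V = 23.49 / (1.75 * 0.19)
V = 23.49 / 0.3325
V = 70.65 L


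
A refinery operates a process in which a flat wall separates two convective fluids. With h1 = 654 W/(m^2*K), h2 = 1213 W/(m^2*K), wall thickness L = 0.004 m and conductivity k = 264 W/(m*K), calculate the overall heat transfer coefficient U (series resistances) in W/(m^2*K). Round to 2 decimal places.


1/U = 1/h1 + L/k + 1/h2
1/U = 1/654 + 0.004/264 + 1/1213
1/U = 0.001529052 + 1.51515e-05 + 0.0008244023
1/U = 0.0023686058
U = 422.19 W/(m^2*K)


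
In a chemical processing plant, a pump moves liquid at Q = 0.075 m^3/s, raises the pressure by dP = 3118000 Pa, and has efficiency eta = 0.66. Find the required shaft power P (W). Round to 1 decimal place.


P = Q * dP / eta
P = 0.075 * 3118000 / 0.66
P = 233850.0 / 0.66
P = 354318.2 W


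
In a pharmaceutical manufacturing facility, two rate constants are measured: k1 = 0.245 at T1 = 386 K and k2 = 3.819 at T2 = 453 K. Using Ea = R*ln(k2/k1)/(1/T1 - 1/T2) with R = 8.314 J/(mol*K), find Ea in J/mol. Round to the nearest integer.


Ea = R * ln(k2/k1) / (1/T1 - 1/T2)
ln(k2/k1) = ln(3.819/0.245) = 2.7464857
1/T1 - 1/T2 = 1/386 - 1/453 = 0.000383168056
Ea = 8.314 * 2.7464857 / 0.000383168056
Ea = 59593 J/mol


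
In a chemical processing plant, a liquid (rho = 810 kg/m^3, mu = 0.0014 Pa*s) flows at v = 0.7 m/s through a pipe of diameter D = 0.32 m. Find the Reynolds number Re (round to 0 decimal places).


Re = rho * v * D / mu
Re = 810 * 0.7 * 0.32 / 0.0014
Re = 181.44 / 0.0014
Re = 129600


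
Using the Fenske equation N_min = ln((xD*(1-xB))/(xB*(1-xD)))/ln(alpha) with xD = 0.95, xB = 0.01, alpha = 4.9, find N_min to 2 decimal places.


N_min = ln((xD*(1-xB))/(xB*(1-xD))) / ln(alpha)
Numerator inside ln: 0.9405 / 0.0005 = 1881.0
ln(1881.0) = 7.539559
ln(alpha) = ln(4.9) = 1.589235
N_min = 7.539559 / 1.589235 = 4.74


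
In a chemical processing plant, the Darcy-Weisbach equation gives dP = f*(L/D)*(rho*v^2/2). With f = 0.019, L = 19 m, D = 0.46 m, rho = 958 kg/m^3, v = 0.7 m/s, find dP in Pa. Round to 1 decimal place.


dP = f * (L/D) * (rho*v^2/2)
dP = 0.019 * (19/0.46) * (958*0.7^2/2)
L/D = 41.30434783
rho*v^2/2 = 958*0.49/2 = 234.71
dP = 0.019 * 41.30434783 * 234.71
dP = 184.2 Pa


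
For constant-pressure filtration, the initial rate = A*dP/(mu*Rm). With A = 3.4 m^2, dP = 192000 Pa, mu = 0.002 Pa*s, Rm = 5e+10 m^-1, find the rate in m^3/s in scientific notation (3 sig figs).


rate = A * dP / (mu * Rm)
rate = 3.4 * 192000 / (0.002 * 5e+10)
rate = 652800.0 / 1.000e+08
rate = 6.53e-03 m^3/s


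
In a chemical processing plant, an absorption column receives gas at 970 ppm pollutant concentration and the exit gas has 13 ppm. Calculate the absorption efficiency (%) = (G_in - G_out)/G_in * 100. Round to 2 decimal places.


Efficiency = (G_in - G_out) / G_in * 100%
Efficiency = (970 - 13) / 970 * 100
Efficiency = 957 / 970 * 100
Efficiency = 98.66%


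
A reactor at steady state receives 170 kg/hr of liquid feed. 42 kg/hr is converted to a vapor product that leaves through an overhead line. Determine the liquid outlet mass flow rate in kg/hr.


Steady-state mass balance on the main outlet: F_out = F_in - F_removed
F_out = 170 - 42
F_out = 128 kg/hr


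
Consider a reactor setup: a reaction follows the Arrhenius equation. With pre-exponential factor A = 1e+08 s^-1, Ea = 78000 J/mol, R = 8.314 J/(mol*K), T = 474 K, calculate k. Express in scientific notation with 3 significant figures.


k = A * exp(-Ea/(R*T))
k = 1e+08 * exp(-78000 / (8.314 * 474))
k = 1e+08 * exp(-19.792755)
k = 2.54e-01


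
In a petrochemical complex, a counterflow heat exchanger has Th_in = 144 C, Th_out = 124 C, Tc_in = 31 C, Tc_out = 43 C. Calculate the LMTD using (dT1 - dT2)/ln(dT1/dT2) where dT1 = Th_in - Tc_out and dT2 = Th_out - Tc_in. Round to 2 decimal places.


dT1 = Th_in - Tc_out = 144 - 43 = 101
dT2 = Th_out - Tc_in = 124 - 31 = 93
LMTD = (dT1 - dT2) / ln(dT1/dT2)
LMTD = (101 - 93) / ln(101/93)
LMTD = 96.94 K


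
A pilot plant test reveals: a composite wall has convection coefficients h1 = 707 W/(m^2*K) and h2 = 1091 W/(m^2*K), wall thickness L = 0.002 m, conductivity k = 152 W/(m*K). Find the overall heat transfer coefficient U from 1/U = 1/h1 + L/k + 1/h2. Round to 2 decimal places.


1/U = 1/h1 + L/k + 1/h2
1/U = 1/707 + 0.002/152 + 1/1091
1/U = 0.0014144272 + 1.31579e-05 + 0.0009165903
1/U = 0.0023441754
U = 426.59 W/(m^2*K)


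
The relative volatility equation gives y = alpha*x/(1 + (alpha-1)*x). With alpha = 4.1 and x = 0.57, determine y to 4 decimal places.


y = alpha*x / (1 + (alpha-1)*x)
y = 4.1*0.57 / (1 + (4.1-1)*0.57)
y = 2.337 / (1 + 1.767)
y = 2.337 / 2.767
y = 0.8446


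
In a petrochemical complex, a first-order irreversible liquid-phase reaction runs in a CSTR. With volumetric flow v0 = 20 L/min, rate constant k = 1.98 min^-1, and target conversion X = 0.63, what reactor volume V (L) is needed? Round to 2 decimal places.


V = v0 * X / (k * (1 - X))
V = 20 * 0.63 / (1.98 * (1 - 0.63))
V = 12.6 / (1.98 * 0.37)
V = 12.6 / 0.7326
V = 17.20 L


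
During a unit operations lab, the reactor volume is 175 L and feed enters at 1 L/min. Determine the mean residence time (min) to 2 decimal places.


tau = V / v0
tau = 175 / 1
tau = 175.00 min


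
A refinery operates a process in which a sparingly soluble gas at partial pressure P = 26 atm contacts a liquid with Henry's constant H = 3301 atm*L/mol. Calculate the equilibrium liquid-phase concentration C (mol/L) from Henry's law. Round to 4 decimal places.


C = P / H
C = 26 / 3301
C = 0.0079 mol/L


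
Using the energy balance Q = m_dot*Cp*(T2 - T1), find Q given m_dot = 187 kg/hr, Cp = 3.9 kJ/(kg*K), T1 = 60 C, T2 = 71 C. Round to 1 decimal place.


Q = m_dot * Cp * (T2 - T1)
Q = 187 * 3.9 * (71 - 60)
Q = 187 * 3.9 * 11
Q = 8022.3 kJ/hr
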